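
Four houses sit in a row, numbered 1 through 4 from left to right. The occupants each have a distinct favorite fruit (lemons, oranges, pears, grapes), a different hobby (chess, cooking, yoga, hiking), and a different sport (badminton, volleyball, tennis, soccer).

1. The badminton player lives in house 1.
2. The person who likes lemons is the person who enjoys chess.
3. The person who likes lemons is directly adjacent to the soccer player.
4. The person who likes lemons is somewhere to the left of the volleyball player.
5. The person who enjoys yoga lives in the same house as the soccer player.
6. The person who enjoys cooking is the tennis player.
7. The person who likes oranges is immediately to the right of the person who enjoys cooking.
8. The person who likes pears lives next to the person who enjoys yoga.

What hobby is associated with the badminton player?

Clue 1 places the badminton player in house 1.
The person who likes oranges is narrowed to house 3 or 4; consider each.
Placing it in house 3 leads to a contradiction, so it's in house 4.
By clue 7, the person who enjoys cooking is in house 3.
Clue 5: the person who enjoys yoga is in house 2.
From clue 5, the soccer player must be in house 2.
The tennis player is in house 3 (clue 6).
So house 4 gets hiking for hobby.
The only sport still possible for house 4 is volleyball.
From clue 2, the person who likes lemons must be in house 1.
House 2 favorite fruit: only grapes fits.
So house 3 gets pears for favorite fruit.
The only hobby still possible for house 1 is chess.
So: house 1 = lemons/chess/badminton, house 2 = grapes/yoga/soccer, house 3 = pears/cooking/tennis, house 4 = oranges/hiking/volleyball.

chess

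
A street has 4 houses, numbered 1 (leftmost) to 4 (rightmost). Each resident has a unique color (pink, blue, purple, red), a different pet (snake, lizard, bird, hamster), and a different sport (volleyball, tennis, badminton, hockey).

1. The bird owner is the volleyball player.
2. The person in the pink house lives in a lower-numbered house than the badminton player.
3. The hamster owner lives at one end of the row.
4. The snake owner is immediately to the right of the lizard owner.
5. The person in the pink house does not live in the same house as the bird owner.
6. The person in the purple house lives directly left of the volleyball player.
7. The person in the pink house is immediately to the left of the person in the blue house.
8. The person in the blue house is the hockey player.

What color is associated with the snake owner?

So house 1 gets tennis for sport.
The hamster owner is narrowed to house 1 or 4; consider each.
Placing it in house 4 leads to a contradiction, so it's in house 1.
The lizard owner is narrowed to house 2 or 3; consider each.
Placing it in house 3 leads to a contradiction, so it's in house 2.
The snake owner is in house 3 (clue 4).
House 4's pet must be bird (nothing else left).
Clue 1 places the volleyball player in house 4.
From clue 6, the person in the purple house must be in house 3.
The person in the pink house is in house 1 (clue 7).
Clue 7 places the person in the blue house in house 2.
From clue 8, the hockey player must be in house 2.
House 4 color: only red fits.
The only sport still possible for house 3 is badminton.
So: house 1 = pink/hamster/tennis, house 2 = blue/lizard/hockey, house 3 = purple/snake/badminton, house 4 = red/bird/volleyball.

purple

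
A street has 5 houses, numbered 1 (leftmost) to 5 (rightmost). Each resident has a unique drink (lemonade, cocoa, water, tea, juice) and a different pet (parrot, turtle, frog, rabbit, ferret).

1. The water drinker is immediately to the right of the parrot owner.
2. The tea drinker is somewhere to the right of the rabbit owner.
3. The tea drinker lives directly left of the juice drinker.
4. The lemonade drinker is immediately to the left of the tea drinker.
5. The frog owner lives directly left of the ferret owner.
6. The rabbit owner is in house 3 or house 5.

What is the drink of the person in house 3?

lemonade

Clue 6: the rabbit owner is in house 3.
Clue 2 places the tea drinker in house 4.
From clue 3, the juice drinker must be in house 5.
From clue 4, the lemonade drinker must be in house 3.
House 1's drink must be cocoa (nothing else left).
House 2's drink must be water (nothing else left).
The parrot owner is in house 1 (clue 1).
That leaves frog as the pet for house 4.
From clue 5, the ferret owner must be in house 5.
The only pet still possible for house 2 is turtle.
So: house 1 = cocoa/parrot, house 2 = water/turtle, house 3 = lemonade/rabbit, house 4 = tea/frog, house 5 = juice/ferret.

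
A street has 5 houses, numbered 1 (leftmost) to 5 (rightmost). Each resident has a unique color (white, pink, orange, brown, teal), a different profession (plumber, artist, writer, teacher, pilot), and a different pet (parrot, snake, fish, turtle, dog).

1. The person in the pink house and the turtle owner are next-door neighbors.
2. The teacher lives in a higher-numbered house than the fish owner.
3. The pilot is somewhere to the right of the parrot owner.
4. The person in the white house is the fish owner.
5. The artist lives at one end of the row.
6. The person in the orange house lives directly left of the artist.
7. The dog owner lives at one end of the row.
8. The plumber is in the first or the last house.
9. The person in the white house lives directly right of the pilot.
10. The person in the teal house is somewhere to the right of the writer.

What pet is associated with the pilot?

turtle

From clue 6, the person in the orange house must be in house 4.
Clue 6 places the artist in house 5.
By clue 4, the fish owner is in house 3.
The pilot is in house 2 (clue 9).
So house 3 gets white for color.
So house 1 gets plumber for profession.
From clue 2, the teacher must be in house 4.
Clue 3 places the parrot owner in house 1.
Clue 10 places the person in the teal house in house 5.
So house 3 gets writer for profession.
House 5 pet: only dog fits.
Clue 1 places the person in the pink house in house 1.
Clue 1: the turtle owner is in house 2.
So house 2 gets brown for color.
House 4's pet must be snake (nothing else left).
So: house 1 = pink/plumber/parrot, house 2 = brown/pilot/turtle, house 3 = white/writer/fish, house 4 = orange/teacher/snake, house 5 = teal/artist/dog.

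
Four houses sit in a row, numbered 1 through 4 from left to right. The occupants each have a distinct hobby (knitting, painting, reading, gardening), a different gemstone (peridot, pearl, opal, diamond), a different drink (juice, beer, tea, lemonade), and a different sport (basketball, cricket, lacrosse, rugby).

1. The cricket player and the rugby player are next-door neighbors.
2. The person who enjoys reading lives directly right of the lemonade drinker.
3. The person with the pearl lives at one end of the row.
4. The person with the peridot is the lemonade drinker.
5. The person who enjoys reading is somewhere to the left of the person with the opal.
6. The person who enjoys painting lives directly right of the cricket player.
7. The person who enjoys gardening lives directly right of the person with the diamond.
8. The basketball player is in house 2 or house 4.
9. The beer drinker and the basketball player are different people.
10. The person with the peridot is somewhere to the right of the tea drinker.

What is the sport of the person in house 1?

House 1's hobby must be knitting (nothing else left).
From clue 4, the person with the peridot must be in house 2.
Clue 4: the lemonade drinker is in house 2.
By clue 10, the tea drinker is in house 1.
The person who enjoys reading is in house 3 (clue 2).
Clue 5: the person with the opal is in house 4.
So house 3 gets diamond for gemstone.
The person who enjoys gardening is in house 4 (clue 7).
House 2's hobby must be painting (nothing else left).
House 1 gemstone: only pearl fits.
From clue 6, the cricket player must be in house 1.
So house 3 gets lacrosse for sport.
Clue 1: the rugby player is in house 2.
So house 4 gets basketball for sport.
From clue 9, the beer drinker must be in house 3.
The only drink still possible for house 4 is juice.
So: house 1 = knitting/pearl/tea/cricket, house 2 = painting/peridot/lemonade/rugby, house 3 = reading/diamond/beer/lacrosse, house 4 = gardening/opal/juice/basketball.

cricket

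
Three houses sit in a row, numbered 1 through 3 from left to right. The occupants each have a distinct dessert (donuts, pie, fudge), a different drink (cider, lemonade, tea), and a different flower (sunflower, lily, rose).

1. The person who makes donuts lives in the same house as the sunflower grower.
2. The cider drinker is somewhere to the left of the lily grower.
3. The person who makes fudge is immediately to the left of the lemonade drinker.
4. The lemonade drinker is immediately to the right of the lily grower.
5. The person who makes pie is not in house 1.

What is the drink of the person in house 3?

lemonade

From clue 4, the lemonade drinker must be in house 3.
Clue 4: the lily grower is in house 2.
Clue 2: the cider drinker is in house 1.
From clue 3, the person who makes fudge must be in house 2.
House 1 dessert: only donuts fits.
House 3 dessert: only pie fits.
House 2 drink: only tea fits.
The sunflower grower is in house 1 (clue 1).
The only flower still possible for house 3 is rose.
So: house 1 = donuts/cider/sunflower, house 2 = fudge/tea/lily, house 3 = pie/lemonade/rose.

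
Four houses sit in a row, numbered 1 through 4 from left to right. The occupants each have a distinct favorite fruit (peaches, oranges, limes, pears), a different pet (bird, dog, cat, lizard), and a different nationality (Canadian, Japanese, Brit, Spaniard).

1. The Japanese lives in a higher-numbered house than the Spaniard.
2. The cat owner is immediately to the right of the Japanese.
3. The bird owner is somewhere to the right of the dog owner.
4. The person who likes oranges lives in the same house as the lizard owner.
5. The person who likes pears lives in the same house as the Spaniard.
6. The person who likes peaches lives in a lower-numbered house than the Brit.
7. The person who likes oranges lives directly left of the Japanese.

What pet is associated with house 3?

bird

So house 4 gets limes for favorite fruit.
The only favorite fruit still possible for house 3 is peaches.
By clue 6, the Brit is in house 4.
The person who likes oranges is narrowed to house 1 or 2; consider each.
Placing it in house 1 leads to a contradiction, so it's in house 2.
Clue 4: the lizard owner is in house 2.
Clue 7: the Japanese is in house 3.
House 1 favorite fruit: only pears fits.
That leaves dog as the pet for house 1.
By clue 2, the cat owner is in house 4.
Clue 5 places the Spaniard in house 1.
The only pet still possible for house 3 is bird.
House 2's nationality must be Canadian (nothing else left).
So: house 1 = pears/dog/Spaniard, house 2 = oranges/lizard/Canadian, house 3 = peaches/bird/Japanese, house 4 = limes/cat/Brit.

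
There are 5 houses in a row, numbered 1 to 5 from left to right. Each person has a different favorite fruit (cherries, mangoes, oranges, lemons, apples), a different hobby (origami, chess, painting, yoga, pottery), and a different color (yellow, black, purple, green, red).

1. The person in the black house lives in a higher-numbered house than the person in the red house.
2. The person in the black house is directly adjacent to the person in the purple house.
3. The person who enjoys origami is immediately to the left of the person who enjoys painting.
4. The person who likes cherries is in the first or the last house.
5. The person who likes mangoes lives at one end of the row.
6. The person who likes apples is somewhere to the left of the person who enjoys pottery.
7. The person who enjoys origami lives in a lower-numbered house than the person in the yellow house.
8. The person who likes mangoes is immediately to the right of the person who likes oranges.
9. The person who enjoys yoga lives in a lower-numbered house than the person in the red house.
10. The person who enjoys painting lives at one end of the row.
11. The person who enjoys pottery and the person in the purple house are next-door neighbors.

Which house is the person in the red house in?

By clue 8, the person who likes mangoes is in house 5.
From clue 8, the person who likes oranges must be in house 4.
From clue 10, the person who enjoys painting must be in house 5.
By clue 3, the person who enjoys origami is in house 4.
From clue 7, the person in the yellow house must be in house 5.
So house 1 gets cherries for favorite fruit.
The only color still possible for house 1 is green.
Clue 6 places the person who likes apples in house 2.
By clue 6, the person who enjoys pottery is in house 3.
That leaves lemons as the favorite fruit for house 3.
By clue 2, the person in the black house is in house 3.
The only color still possible for house 2 is red.
House 4 color: only purple fits.
Clue 9 places the person who enjoys yoga in house 1.
That leaves chess as the hobby for house 2.
So: house 1 = cherries/yoga/green, house 2 = apples/chess/red, house 3 = lemons/pottery/black, house 4 = oranges/origami/purple, house 5 = mangoes/painting/yellow.

2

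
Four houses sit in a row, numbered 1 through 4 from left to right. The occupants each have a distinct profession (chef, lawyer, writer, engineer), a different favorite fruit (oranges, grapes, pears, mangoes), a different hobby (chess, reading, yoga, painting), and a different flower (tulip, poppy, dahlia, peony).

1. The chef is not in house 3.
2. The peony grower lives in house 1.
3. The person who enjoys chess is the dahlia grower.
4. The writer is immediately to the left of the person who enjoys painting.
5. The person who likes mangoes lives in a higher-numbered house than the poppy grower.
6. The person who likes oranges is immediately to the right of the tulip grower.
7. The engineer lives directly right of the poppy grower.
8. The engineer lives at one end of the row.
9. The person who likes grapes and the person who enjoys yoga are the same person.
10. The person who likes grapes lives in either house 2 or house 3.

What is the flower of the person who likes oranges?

poppy

By clue 2, the peony grower is in house 1.
The engineer is in house 4 (clue 8).
That leaves pears as the favorite fruit for house 1.
That leaves dahlia as the flower for house 4.
The person who enjoys chess is in house 4 (clue 3).
The poppy grower is in house 3 (clue 7).
House 2's favorite fruit must be grapes (nothing else left).
So house 1 gets reading for hobby.
That leaves tulip as the flower for house 2.
Clue 5 places the person who likes mangoes in house 4.
By clue 6, the person who likes oranges is in house 3.
From clue 9, the person who enjoys yoga must be in house 2.
House 3 profession: only lawyer fits.
That leaves painting as the hobby for house 3.
Clue 4: the writer is in house 2.
House 1 profession: only chef fits.
So: house 1 = chef/pears/reading/peony, house 2 = writer/grapes/yoga/tulip, house 3 = lawyer/oranges/painting/poppy, house 4 = engineer/mangoes/chess/dahlia.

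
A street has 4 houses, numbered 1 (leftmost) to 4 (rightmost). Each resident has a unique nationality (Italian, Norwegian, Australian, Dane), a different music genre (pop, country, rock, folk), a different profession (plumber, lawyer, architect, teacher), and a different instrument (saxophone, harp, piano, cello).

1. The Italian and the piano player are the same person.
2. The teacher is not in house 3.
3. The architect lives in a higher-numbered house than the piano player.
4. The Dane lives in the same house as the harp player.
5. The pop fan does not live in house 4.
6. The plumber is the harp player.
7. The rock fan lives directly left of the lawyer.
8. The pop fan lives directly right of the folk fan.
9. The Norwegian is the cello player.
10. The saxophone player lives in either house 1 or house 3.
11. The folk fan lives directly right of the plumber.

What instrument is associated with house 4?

cello

The folk fan is in house 2 (clue 11).
From clue 11, the plumber must be in house 1.
House 4 music genre: only country fits.
Clue 6: the harp player is in house 1.
That leaves rock as the music genre for house 1.
House 3 music genre: only pop fits.
House 3 profession: only architect fits.
So house 4 gets cello for instrument.
From clue 3, the piano player must be in house 2.
By clue 4, the Dane is in house 1.
Clue 7 places the lawyer in house 2.
From clue 9, the Norwegian must be in house 4.
The only profession still possible for house 4 is teacher.
The only instrument still possible for house 3 is saxophone.
From clue 1, the Italian must be in house 2.
House 3's nationality must be Australian (nothing else left).
So: house 1 = Dane/rock/plumber/harp, house 2 = Italian/folk/lawyer/piano, house 3 = Australian/pop/architect/saxophone, house 4 = Norwegian/country/teacher/cello.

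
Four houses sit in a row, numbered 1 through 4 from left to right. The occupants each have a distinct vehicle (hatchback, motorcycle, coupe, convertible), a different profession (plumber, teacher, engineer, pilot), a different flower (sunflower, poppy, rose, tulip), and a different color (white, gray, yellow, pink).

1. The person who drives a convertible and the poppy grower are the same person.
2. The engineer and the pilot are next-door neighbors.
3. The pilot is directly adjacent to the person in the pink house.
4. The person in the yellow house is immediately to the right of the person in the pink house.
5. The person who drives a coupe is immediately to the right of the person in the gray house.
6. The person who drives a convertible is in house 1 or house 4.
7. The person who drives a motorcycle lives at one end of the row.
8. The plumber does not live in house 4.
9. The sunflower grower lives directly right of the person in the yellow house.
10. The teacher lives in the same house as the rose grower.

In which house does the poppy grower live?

House 4's color must be white (nothing else left).
The person who drives a convertible is narrowed to house 1 or 4; consider each.
Placing it in house 4 leads to a contradiction, so it's in house 1.
Clue 1 places the poppy grower in house 1.
House 4's vehicle must be motorcycle (nothing else left).
So house 3 gets yellow for color.
By clue 4, the person in the pink house is in house 2.
Clue 9: the sunflower grower is in house 4.
That leaves gray as the color for house 1.
Clue 5 places the person who drives a coupe in house 2.
That leaves hatchback as the vehicle for house 3.
The only profession still possible for house 4 is engineer.
From clue 2, the pilot must be in house 3.
House 1 profession: only plumber fits.
The only profession still possible for house 2 is teacher.
Clue 10: the rose grower is in house 2.
So house 3 gets tulip for flower.
So: house 1 = convertible/plumber/poppy/gray, house 2 = coupe/teacher/rose/pink, house 3 = hatchback/pilot/tulip/yellow, house 4 = motorcycle/engineer/sunflower/white.

1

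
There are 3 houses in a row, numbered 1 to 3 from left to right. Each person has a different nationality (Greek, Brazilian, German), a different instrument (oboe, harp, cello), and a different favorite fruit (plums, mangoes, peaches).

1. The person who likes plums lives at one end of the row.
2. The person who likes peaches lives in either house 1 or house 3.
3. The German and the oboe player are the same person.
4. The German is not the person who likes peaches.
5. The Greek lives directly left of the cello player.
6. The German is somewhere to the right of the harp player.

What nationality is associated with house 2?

Brazilian

The only favorite fruit still possible for house 2 is mangoes.
House 1 instrument: only harp fits.
The German is narrowed to house 2 or 3; consider each.
Placing it in house 2 leads to a contradiction, so it's in house 3.
Clue 3 places the oboe player in house 3.
By clue 4, the person who likes peaches is in house 1.
The only instrument still possible for house 2 is cello.
The only favorite fruit still possible for house 3 is plums.
By clue 5, the Greek is in house 1.
That leaves Brazilian as the nationality for house 2.
So: house 1 = Greek/harp/peaches, house 2 = Brazilian/cello/mangoes, house 3 = German/oboe/plums.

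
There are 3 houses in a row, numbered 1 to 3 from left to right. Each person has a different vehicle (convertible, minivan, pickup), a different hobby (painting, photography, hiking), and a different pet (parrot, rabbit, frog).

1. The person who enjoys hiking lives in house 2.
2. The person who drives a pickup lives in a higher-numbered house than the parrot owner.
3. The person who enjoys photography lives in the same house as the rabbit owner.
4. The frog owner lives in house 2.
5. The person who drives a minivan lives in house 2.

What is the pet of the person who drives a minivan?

Clue 1: the person who enjoys hiking is in house 2.
Clue 4 places the frog owner in house 2.
From clue 5, the person who drives a minivan must be in house 2.
So house 1 gets convertible for vehicle.
That leaves pickup as the vehicle for house 3.
So house 3 gets rabbit for pet.
From clue 3, the person who enjoys photography must be in house 3.
House 1 hobby: only painting fits.
House 1 pet: only parrot fits.
So: house 1 = convertible/painting/parrot, house 2 = minivan/hiking/frog, house 3 = pickup/photography/rabbit.

frog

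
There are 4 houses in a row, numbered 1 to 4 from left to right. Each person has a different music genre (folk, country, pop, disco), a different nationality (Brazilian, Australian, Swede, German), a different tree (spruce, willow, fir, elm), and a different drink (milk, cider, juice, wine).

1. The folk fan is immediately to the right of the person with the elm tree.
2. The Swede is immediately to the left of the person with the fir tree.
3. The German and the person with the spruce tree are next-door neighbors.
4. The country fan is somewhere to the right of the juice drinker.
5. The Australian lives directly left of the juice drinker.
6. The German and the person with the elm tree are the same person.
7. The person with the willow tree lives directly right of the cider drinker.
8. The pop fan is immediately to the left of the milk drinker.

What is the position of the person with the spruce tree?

2

The only nationality still possible for house 4 is Brazilian.
The country fan is narrowed to house 3 or 4; consider each.
Placing it in house 3 leads to a contradiction, so it's in house 4.
So house 3 gets Swede for nationality.
Clue 2 places the person with the fir tree in house 4.
The folk fan is narrowed to house 2 or 3; consider each.
Placing it in house 3 leads to a contradiction, so it's in house 2.
By clue 1, the person with the elm tree is in house 1.
Clue 6 places the German in house 1.
That leaves Australian as the nationality for house 2.
Clue 3 places the person with the spruce tree in house 2.
From clue 5, the juice drinker must be in house 3.
So house 3 gets willow for tree.
The cider drinker is in house 2 (clue 7).
So house 1 gets wine for drink.
House 4's drink must be milk (nothing else left).
The pop fan is in house 3 (clue 8).
That leaves disco as the music genre for house 1.
So: house 1 = disco/German/elm/wine, house 2 = folk/Australian/spruce/cider, house 3 = pop/Swede/willow/juice, house 4 = country/Brazilian/fir/milk.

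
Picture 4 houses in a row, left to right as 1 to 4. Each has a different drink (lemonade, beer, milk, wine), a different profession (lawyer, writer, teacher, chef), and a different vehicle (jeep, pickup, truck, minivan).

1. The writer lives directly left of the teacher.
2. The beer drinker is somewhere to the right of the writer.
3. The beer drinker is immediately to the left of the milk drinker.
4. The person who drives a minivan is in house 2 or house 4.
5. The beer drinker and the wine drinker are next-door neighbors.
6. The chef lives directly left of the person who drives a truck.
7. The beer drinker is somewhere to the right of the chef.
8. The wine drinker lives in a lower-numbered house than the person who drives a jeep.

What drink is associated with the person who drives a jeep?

beer

House 1's vehicle must be pickup (nothing else left).
That leaves lawyer as the profession for house 4.
So house 3 gets teacher for profession.
Clue 1 places the writer in house 2.
Clue 2: the beer drinker is in house 3.
The milk drinker is in house 4 (clue 3).
The wine drinker is in house 2 (clue 5).
House 1's drink must be lemonade (nothing else left).
So house 1 gets chef for profession.
From clue 6, the person who drives a truck must be in house 2.
House 3 vehicle: only jeep fits.
That leaves minivan as the vehicle for house 4.
So: house 1 = lemonade/chef/pickup, house 2 = wine/writer/truck, house 3 = beer/teacher/jeep, house 4 = milk/lawyer/minivan.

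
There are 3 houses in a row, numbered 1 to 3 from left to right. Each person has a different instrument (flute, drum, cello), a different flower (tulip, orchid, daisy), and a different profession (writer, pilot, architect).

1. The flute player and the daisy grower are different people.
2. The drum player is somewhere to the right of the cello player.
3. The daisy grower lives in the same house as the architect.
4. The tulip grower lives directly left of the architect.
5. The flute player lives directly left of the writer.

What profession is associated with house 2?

writer

So house 3 gets drum for instrument.
The only profession still possible for house 1 is pilot.
The cello player is narrowed to house 1 or 2; consider each.
Placing it in house 1 leads to a contradiction, so it's in house 2.
That leaves flute as the instrument for house 1.
Clue 5: the writer is in house 2.
That leaves architect as the profession for house 3.
Clue 3 places the daisy grower in house 3.
Clue 4: the tulip grower is in house 2.
House 1 flower: only orchid fits.
So: house 1 = flute/orchid/pilot, house 2 = cello/tulip/writer, house 3 = drum/daisy/architect.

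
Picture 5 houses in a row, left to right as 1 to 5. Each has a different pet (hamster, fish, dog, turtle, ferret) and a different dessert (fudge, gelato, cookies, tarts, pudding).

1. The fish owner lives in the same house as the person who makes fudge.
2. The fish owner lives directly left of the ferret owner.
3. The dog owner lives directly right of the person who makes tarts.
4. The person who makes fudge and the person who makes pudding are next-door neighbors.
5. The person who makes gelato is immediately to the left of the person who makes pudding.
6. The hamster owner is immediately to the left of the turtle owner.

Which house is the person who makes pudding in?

The dog owner is narrowed to house 2 or 3 or 4 or 5; consider each.
Placing it in house 2 and house 3 and house 4 leads to a contradiction, so it's in house 5.
By clue 3, the person who makes tarts is in house 4.
House 5's dessert must be cookies (nothing else left).
The person who makes gelato is narrowed to house 1 or 2; consider each.
Placing it in house 2 leads to a contradiction, so it's in house 1.
The person who makes pudding is in house 2 (clue 5).
The only dessert still possible for house 3 is fudge.
By clue 1, the fish owner is in house 3.
From clue 2, the ferret owner must be in house 4.
So house 1 gets hamster for pet.
So house 2 gets turtle for pet.
So: house 1 = hamster/gelato, house 2 = turtle/pudding, house 3 = fish/fudge, house 4 = ferret/tarts, house 5 = dog/cookies.

2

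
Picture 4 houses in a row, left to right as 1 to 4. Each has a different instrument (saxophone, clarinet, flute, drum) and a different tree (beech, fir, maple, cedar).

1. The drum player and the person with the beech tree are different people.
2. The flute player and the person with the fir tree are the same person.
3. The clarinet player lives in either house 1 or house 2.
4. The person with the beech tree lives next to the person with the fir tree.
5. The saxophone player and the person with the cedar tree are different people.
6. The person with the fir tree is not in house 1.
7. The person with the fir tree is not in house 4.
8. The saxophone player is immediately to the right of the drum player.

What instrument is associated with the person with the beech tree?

clarinet

The only instrument still possible for house 4 is saxophone.
The drum player is in house 3 (clue 8).
House 1 instrument: only clarinet fits.
The only instrument still possible for house 2 is flute.
By clue 2, the person with the fir tree is in house 2.
From clue 4, the person with the beech tree must be in house 1.
That leaves cedar as the tree for house 3.
House 4's tree must be maple (nothing else left).
So: house 1 = clarinet/beech, house 2 = flute/fir, house 3 = drum/cedar, house 4 = saxophone/maple.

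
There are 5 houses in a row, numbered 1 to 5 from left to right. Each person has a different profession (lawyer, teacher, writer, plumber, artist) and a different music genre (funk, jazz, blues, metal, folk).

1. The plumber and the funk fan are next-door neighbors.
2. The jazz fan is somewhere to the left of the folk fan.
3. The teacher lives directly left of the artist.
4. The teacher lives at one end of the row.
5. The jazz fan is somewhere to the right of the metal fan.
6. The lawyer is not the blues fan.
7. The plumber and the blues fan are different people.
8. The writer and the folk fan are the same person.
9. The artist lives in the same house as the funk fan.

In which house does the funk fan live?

By clue 4, the teacher is in house 1.
Clue 3: the artist is in house 2.
Clue 9: the funk fan is in house 2.
By clue 1, the plumber is in house 3.
The lawyer is narrowed to house 4 or 5; consider each.
Placing it in house 5 leads to a contradiction, so it's in house 4.
House 5 profession: only writer fits.
By clue 8, the folk fan is in house 5.
House 4 music genre: only jazz fits.
That leaves blues as the music genre for house 1.
That leaves metal as the music genre for house 3.
So: house 1 = teacher/blues, house 2 = artist/funk, house 3 = plumber/metal, house 4 = lawyer/jazz, house 5 = writer/folk.

2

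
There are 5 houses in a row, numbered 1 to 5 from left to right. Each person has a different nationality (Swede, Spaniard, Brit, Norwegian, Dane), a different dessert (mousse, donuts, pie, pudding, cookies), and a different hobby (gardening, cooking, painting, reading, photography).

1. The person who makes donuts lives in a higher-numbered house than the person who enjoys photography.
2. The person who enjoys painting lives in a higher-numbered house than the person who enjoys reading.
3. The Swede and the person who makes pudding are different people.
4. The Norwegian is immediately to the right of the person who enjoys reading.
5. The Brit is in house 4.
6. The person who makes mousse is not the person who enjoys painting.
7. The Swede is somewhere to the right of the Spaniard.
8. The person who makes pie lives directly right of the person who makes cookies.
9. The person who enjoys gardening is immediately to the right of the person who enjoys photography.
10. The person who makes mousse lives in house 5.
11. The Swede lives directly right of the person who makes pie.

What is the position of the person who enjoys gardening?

The Brit is in house 4 (clue 5).
The person who makes mousse is in house 5 (clue 10).
That leaves cooking as the hobby for house 5.
The Norwegian is narrowed to house 2 or 3; consider each.
Placing it in house 3 leads to a contradiction, so it's in house 2.
Clue 4: the person who enjoys reading is in house 1.
The Spaniard is narrowed to house 1 or 3; consider each.
Placing it in house 3 leads to a contradiction, so it's in house 1.
The Dane is narrowed to house 3 or 5; consider each.
Placing it in house 3 leads to a contradiction, so it's in house 5.
The only nationality still possible for house 3 is Swede.
The person who makes pie is in house 2 (clue 11).
The person who makes cookies is in house 1 (clue 8).
That leaves donuts as the dessert for house 3.
The only dessert still possible for house 4 is pudding.
Clue 1 places the person who enjoys photography in house 2.
The person who enjoys gardening is in house 3 (clue 9).
House 4 hobby: only painting fits.
So: house 1 = Spaniard/cookies/reading, house 2 = Norwegian/pie/photography, house 3 = Swede/donuts/gardening, house 4 = Brit/pudding/painting, house 5 = Dane/mousse/cooking.

3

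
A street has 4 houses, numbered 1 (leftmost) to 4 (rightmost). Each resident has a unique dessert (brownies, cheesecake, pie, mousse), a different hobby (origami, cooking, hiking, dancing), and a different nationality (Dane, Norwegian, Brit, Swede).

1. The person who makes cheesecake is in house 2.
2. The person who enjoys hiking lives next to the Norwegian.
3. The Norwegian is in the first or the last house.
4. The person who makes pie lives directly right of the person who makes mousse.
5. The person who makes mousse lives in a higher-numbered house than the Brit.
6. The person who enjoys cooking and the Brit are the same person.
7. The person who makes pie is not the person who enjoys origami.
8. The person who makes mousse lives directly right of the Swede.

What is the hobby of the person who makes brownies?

cooking

Clue 1 places the person who makes cheesecake in house 2.
That leaves brownies as the dessert for house 1.
So house 3 gets mousse for dessert.
House 4's dessert must be pie (nothing else left).
House 3 nationality: only Dane fits.
That leaves Norwegian as the nationality for house 4.
Clue 2 places the person who enjoys hiking in house 3.
Clue 8: the Swede is in house 2.
House 4's hobby must be dancing (nothing else left).
House 1's nationality must be Brit (nothing else left).
By clue 6, the person who enjoys cooking is in house 1.
House 2's hobby must be origami (nothing else left).
So: house 1 = brownies/cooking/Brit, house 2 = cheesecake/origami/Swede, house 3 = mousse/hiking/Dane, house 4 = pie/dancing/Norwegian.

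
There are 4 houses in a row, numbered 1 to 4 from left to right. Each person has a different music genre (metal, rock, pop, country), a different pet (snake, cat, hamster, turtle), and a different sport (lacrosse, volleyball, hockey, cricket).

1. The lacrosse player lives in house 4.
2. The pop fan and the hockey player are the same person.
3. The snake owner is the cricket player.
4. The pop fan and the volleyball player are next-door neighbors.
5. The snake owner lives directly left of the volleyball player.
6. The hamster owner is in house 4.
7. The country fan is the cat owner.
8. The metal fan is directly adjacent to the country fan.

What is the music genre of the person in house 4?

From clue 1, the lacrosse player must be in house 4.
The hamster owner is in house 4 (clue 6).
The snake owner is narrowed to house 1 or 2; consider each.
Placing it in house 2 leads to a contradiction, so it's in house 1.
Clue 3: the cricket player is in house 1.
The volleyball player is in house 2 (clue 5).
House 3's sport must be hockey (nothing else left).
The pop fan is in house 3 (clue 2).
House 2 music genre: only country fits.
By clue 7, the cat owner is in house 2.
By clue 8, the metal fan is in house 1.
So house 4 gets rock for music genre.
House 3 pet: only turtle fits.
So: house 1 = metal/snake/cricket, house 2 = country/cat/volleyball, house 3 = pop/turtle/hockey, house 4 = rock/hamster/lacrosse.

rock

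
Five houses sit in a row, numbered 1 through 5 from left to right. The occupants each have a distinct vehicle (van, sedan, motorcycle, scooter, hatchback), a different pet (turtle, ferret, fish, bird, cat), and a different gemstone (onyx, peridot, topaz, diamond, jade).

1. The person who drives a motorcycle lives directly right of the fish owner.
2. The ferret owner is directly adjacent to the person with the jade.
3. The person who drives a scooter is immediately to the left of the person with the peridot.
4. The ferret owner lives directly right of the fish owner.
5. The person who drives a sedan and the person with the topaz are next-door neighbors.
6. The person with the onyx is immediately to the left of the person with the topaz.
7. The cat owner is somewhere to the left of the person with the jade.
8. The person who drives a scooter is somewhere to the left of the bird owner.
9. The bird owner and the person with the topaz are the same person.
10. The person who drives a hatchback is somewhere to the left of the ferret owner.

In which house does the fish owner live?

2

The person who drives a hatchback is narrowed to house 1 or 2 or 3 or 4; consider each.
Placing it in house 2 and house 3 and house 4 leads to a contradiction, so it's in house 1.
House 1's gemstone must be diamond (nothing else left).
The person who drives a scooter is narrowed to house 2 or 3 or 4; consider each.
Placing it in house 3 and house 4 leads to a contradiction, so it's in house 2.
Clue 3 places the person with the peridot in house 3.
Clue 6: the person with the onyx is in house 4.
Clue 6: the person with the topaz is in house 5.
The bird owner is in house 5 (clue 9).
That leaves jade as the gemstone for house 2.
The ferret owner is in house 3 (clue 2).
From clue 4, the fish owner must be in house 2.
Clue 5: the person who drives a sedan is in house 4.
From clue 7, the cat owner must be in house 1.
So house 4 gets turtle for pet.
Clue 1: the person who drives a motorcycle is in house 3.
House 5 vehicle: only van fits.
So: house 1 = hatchback/cat/diamond, house 2 = scooter/fish/jade, house 3 = motorcycle/ferret/peridot, house 4 = sedan/turtle/onyx, house 5 = van/bird/topaz.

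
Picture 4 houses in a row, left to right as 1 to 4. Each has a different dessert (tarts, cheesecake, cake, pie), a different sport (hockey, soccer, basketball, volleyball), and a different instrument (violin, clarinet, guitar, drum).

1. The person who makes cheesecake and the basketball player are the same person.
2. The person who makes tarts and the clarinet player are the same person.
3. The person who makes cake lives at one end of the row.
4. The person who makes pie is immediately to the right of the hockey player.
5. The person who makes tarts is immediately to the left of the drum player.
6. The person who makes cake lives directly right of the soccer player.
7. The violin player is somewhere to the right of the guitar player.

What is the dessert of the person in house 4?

Clue 6 places the person who makes cake in house 4.
By clue 6, the soccer player is in house 3.
The only sport still possible for house 4 is volleyball.
The person who makes cheesecake is narrowed to house 1 or 2; consider each.
Placing it in house 2 leads to a contradiction, so it's in house 1.
Clue 1 places the basketball player in house 1.
The only sport still possible for house 2 is hockey.
Clue 4 places the person who makes pie in house 3.
The only dessert still possible for house 2 is tarts.
House 1 instrument: only guitar fits.
By clue 2, the clarinet player is in house 2.
By clue 5, the drum player is in house 3.
That leaves violin as the instrument for house 4.
So: house 1 = cheesecake/basketball/guitar, house 2 = tarts/hockey/clarinet, house 3 = pie/soccer/drum, house 4 = cake/volleyball/violin.

cake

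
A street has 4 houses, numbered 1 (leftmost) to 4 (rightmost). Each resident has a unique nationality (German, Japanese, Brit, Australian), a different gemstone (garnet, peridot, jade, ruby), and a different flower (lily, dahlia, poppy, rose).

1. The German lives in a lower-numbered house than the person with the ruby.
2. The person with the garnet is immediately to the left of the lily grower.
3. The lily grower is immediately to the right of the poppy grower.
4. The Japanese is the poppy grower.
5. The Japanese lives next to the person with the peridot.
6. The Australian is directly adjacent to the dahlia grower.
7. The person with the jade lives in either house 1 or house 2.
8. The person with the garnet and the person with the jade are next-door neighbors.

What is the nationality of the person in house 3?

Australian

The person with the jade is narrowed to house 1 or 2; consider each.
Placing it in house 2 leads to a contradiction, so it's in house 1.
Clue 8 places the person with the garnet in house 2.
From clue 2, the lily grower must be in house 3.
Clue 3 places the poppy grower in house 2.
By clue 4, the Japanese is in house 2.
By clue 5, the person with the peridot is in house 3.
House 4's gemstone must be ruby (nothing else left).
By clue 6, the Australian is in house 3.
Clue 6 places the dahlia grower in house 4.
House 4 nationality: only Brit fits.
House 1's flower must be rose (nothing else left).
House 1 nationality: only German fits.
So: house 1 = German/jade/rose, house 2 = Japanese/garnet/poppy, house 3 = Australian/peridot/lily, house 4 = Brit/ruby/dahlia.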